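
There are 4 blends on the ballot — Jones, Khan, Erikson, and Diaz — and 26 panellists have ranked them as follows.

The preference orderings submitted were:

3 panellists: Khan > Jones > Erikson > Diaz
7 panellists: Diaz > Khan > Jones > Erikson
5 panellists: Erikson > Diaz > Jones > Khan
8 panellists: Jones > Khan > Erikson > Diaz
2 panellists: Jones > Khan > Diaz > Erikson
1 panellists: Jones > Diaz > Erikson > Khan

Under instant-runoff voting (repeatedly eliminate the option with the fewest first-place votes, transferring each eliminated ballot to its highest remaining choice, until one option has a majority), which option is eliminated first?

Round 1: Jones 11, Diaz 7, Erikson 5, Khan 3. Khan has the fewest and is eliminated.
Round 2: Jones 14, Diaz 7, Erikson 5. Jones has a majority.

Khan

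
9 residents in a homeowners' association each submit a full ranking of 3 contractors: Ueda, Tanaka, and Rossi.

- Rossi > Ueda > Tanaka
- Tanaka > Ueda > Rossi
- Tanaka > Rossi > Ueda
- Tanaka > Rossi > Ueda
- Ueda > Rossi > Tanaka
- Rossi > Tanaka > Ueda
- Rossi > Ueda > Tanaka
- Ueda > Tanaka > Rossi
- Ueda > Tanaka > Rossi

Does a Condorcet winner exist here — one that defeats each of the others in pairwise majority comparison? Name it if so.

None — there is no Condorcet winner

Head-to-head results (9 voters total):
Ueda vs Tanaka: Ueda wins 5–4.
Ueda vs Rossi: Rossi wins 5–4.
Tanaka vs Rossi: Tanaka wins 5–4.
No candidate beats all others: Ueda beats Tanaka beats Rossi beats Ueda, a majority cycle.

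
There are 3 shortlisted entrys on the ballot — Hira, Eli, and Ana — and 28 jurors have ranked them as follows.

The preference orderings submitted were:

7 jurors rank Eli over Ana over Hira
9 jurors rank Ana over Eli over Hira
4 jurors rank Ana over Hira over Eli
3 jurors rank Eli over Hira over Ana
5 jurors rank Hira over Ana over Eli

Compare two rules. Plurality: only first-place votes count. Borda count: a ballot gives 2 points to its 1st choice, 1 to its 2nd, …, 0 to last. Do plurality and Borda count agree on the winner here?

Plurality first-place counts: Hira 5, Eli 10, Ana 13 → Ana.
Borda totals: Hira 17, Eli 29, Ana 38 → Ana.
The two rules agree on Ana.

Yes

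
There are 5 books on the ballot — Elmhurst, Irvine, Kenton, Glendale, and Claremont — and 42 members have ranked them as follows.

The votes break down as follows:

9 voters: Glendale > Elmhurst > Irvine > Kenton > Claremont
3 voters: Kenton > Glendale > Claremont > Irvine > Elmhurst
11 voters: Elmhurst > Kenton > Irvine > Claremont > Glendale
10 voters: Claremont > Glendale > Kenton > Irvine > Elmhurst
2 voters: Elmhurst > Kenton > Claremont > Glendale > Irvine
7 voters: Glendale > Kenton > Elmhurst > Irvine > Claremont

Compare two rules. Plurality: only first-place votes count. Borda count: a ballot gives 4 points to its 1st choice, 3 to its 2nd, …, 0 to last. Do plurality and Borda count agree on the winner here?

Plurality first-place counts: Elmhurst 13, Irvine 0, Kenton 3, Glendale 16, Claremont 10 → Glendale.
Borda totals: Elmhurst 93, Irvine 60, Kenton 101, Glendale 105, Claremont 61 → Glendale.
The two rules agree on Glendale.

Yes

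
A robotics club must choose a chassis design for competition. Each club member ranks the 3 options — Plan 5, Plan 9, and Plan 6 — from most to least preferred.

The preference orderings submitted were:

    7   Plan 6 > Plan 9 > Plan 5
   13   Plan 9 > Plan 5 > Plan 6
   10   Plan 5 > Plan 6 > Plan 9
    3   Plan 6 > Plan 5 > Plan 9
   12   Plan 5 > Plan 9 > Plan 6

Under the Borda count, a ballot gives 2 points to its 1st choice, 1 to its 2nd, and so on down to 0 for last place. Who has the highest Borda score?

Borda scores:
  Plan 5: 7·0 + 13·1 + 10·2 + 3·1 + 12·2 = 60
  Plan 9: 7·1 + 13·2 + 10·0 + 3·0 + 12·1 = 45
  Plan 6: 7·2 + 13·0 + 10·1 + 3·2 + 12·0 = 30
Plan 5 has the highest total.

Plan 5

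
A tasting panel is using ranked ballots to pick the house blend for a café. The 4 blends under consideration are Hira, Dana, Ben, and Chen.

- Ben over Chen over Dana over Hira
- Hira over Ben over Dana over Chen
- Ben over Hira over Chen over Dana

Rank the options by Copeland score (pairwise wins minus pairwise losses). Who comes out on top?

Pairwise results:
  Hira vs Dana: Hira wins 2–1.
  Hira vs Ben: Ben wins 2–1.
  Hira vs Chen: Hira wins 2–1.
  Dana vs Ben: Ben wins 3–0.
  Dana vs Chen: Chen wins 2–1.
  Ben vs Chen: Ben wins 3–0.
Copeland scores (wins − losses):
  Hira: 2 − 1 = 1
  Dana: 0 − 3 = -3
  Ben: 3 − 0 = 3
  Chen: 1 − 2 = -1
Ben has the best Copeland score.

Ben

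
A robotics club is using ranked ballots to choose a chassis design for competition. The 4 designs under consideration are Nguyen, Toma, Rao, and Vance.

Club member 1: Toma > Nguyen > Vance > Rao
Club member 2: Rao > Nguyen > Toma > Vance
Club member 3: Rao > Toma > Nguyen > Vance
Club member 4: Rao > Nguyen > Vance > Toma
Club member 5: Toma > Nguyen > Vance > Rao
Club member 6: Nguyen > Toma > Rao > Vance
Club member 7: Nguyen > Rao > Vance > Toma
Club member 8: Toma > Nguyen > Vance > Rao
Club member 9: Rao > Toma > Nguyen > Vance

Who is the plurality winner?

Rao

First-place vote totals:
  Nguyen: 2
  Toma: 3
  Rao: 4
  Vance: 0
Rao has the most first-place votes.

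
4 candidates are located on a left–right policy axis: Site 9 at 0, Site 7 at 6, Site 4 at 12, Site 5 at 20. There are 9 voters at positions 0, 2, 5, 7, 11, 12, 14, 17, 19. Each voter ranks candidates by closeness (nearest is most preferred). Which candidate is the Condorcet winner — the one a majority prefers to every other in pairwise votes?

Site 4

With single-peaked preferences on a line, the Condorcet winner is the candidate closest to the median voter.
The median voter (position 11) is closest to Site 4 at 12.
Check: Site 4 vs Site 5 — voters closer to Site 4: 7 of 9.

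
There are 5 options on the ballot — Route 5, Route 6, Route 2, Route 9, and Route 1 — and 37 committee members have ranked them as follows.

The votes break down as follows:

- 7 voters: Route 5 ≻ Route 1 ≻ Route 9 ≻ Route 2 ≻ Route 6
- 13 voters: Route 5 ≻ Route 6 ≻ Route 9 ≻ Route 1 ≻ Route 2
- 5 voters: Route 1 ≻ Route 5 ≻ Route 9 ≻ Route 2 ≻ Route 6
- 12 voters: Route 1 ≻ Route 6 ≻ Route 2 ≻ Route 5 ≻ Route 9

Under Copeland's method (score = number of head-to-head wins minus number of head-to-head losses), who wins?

Pairwise results:
  Route 5 vs Route 6: Route 5 wins 25–12.
  Route 5 vs Route 2: Route 5 wins 25–12.
  Route 5 vs Route 9: Route 5 wins 37–0.
  Route 5 vs Route 1: Route 5 wins 20–17.
  Route 6 vs Route 2: Route 6 wins 25–12.
  Route 6 vs Route 9: Route 6 wins 25–12.
  Route 6 vs Route 1: Route 1 wins 24–13.
  Route 2 vs Route 9: Route 9 wins 25–12.
  Route 2 vs Route 1: Route 1 wins 37–0.
  Route 9 vs Route 1: Route 1 wins 24–13.
Copeland scores (wins − losses):
  Route 5: 4 − 0 = 4
  Route 6: 2 − 2 = 0
  Route 2: 0 − 4 = -4
  Route 9: 1 − 3 = -2
  Route 1: 3 − 1 = 2
Route 5 has the best Copeland score.

Route 5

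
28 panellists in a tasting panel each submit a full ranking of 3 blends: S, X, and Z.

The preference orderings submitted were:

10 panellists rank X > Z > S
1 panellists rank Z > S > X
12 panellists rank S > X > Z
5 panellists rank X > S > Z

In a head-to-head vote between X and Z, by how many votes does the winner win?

Ballots ranking X above Z: 10+12+5 = 27.
Ballots ranking Z above X: 1.
X wins 27–1, a margin of 26.

26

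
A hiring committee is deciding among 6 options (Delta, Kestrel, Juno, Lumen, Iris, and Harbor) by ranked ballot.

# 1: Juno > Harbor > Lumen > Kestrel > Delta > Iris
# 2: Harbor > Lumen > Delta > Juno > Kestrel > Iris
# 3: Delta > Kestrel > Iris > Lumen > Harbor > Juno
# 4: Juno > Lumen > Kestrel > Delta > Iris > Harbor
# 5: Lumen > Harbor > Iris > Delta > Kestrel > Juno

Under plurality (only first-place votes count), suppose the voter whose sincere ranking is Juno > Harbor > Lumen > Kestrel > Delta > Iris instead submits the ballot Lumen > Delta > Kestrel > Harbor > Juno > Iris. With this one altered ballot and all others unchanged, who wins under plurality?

Lumen

First-place totals with the altered ballot: Delta 1, Kestrel 0, Juno 1, Lumen 2, Iris 0, Harbor 1.
The switch changes the winner from Juno to Lumen.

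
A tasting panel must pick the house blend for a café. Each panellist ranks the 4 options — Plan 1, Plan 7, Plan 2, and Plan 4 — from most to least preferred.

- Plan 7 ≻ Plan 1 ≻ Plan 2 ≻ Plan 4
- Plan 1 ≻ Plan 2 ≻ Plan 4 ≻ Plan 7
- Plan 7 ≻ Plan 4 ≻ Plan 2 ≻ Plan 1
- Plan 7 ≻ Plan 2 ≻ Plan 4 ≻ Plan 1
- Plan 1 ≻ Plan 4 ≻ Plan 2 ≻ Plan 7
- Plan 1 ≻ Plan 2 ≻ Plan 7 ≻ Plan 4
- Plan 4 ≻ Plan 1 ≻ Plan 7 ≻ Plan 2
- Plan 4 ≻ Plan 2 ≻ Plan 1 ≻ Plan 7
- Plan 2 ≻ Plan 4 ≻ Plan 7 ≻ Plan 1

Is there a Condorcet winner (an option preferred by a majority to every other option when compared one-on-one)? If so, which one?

Head-to-head results (9 voters total):
Plan 1 vs Plan 7: Plan 1 wins 5–4.
Plan 1 vs Plan 2: Plan 1 wins 5–4.
Plan 1 vs Plan 4: Plan 4 wins 5–4.
Plan 7 vs Plan 2: Plan 2 wins 5–4.
Plan 7 vs Plan 4: Plan 4 wins 5–4.
Plan 2 vs Plan 4: Plan 2 wins 5–4.
No candidate beats all others: Plan 1 beats Plan 2 beats Plan 4 beats Plan 1, a majority cycle.

No Condorcet winner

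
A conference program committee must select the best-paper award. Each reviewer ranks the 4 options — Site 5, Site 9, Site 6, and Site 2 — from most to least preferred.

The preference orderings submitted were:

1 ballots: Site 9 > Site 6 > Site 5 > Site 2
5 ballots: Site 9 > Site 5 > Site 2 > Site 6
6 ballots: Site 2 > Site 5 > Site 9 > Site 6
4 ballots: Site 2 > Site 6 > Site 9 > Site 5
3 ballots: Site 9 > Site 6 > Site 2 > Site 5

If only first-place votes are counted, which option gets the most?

First-place vote totals:
  Site 5: 0
  Site 9: 9
  Site 6: 0
  Site 2: 10
Site 2 has the most first-place votes.

Site 2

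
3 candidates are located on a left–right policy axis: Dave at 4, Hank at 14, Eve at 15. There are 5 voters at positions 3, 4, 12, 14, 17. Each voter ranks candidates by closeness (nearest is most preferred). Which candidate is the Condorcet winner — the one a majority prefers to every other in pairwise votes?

With single-peaked preferences on a line, the Condorcet winner is the candidate closest to the median voter.
The median voter (position 12) is closest to Hank at 14.
Check: Hank vs Eve — voters closer to Hank: 4 of 5.

Hank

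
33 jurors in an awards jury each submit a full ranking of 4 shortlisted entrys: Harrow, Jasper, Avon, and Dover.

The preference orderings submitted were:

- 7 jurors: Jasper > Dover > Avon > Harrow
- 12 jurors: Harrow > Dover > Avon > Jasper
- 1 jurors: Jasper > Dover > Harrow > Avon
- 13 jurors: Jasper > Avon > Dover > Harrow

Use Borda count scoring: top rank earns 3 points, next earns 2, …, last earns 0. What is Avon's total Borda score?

Borda scores:
  Harrow: 7·0 + 12·3 + 1 + 13·0 = 37
  Jasper: 7·3 + 12·0 + 3 + 13·3 = 63
  Avon: 7·1 + 12·1 + 0 + 13·2 = 45
  Dover: 7·2 + 12·2 + 2 + 13·1 = 53

45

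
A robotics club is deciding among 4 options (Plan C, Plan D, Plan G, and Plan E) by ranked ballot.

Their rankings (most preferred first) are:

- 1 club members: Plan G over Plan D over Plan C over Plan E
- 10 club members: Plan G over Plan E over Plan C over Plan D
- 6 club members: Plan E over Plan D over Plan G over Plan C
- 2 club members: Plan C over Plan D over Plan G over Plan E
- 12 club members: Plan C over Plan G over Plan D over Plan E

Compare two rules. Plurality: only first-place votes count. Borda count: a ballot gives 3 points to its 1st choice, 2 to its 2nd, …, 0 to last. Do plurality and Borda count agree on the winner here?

Plurality first-place counts: Plan C 14, Plan D 0, Plan G 11, Plan E 6 → Plan C.
Borda totals: Plan C 53, Plan D 30, Plan G 65, Plan E 38 → Plan G.
The two rules disagree: plurality picks Plan C, Borda picks Plan G.

No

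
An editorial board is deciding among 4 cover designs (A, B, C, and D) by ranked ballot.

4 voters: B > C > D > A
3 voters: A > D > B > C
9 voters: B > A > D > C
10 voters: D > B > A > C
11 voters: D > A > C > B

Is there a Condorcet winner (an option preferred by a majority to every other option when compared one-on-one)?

Yes

Head-to-head results (37 voters total):
A vs B: B wins 23–14.
A vs C: A wins 33–4.
A vs D: D wins 25–12.
B vs C: B wins 26–11.
B vs D: D wins 24–13.
C vs D: D wins 33–4.
D beats each rival — A (25–12), B (24–13), C (33–4) — so D is the Condorcet winner.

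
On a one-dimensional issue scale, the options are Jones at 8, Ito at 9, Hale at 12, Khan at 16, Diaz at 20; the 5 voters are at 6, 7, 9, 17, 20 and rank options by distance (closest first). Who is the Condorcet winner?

Ito

With single-peaked preferences on a line, the Condorcet winner is the candidate closest to the median voter.
The median voter (position 9) is closest to Ito at 9.
Check: Ito vs Hale — voters closer to Ito: 3 of 5.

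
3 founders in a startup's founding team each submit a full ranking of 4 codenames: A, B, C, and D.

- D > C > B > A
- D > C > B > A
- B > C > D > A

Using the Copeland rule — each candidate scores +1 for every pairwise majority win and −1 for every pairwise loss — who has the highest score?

D

Pairwise results:
  A vs B: B wins 3–0.
  A vs C: C wins 3–0.
  A vs D: D wins 3–0.
  B vs C: C wins 2–1.
  B vs D: D wins 2–1.
  C vs D: D wins 2–1.
Copeland scores (wins − losses):
  A: 0 − 3 = -3
  B: 1 − 2 = -1
  C: 2 − 1 = 1
  D: 3 − 0 = 3
D has the best Copeland score.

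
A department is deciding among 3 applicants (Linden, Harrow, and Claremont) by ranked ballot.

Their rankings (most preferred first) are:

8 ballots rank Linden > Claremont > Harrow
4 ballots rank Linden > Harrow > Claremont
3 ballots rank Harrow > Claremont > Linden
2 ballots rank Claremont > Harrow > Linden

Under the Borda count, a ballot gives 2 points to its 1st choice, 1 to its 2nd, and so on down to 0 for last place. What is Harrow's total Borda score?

Borda scores:
  Linden: 8·2 + 4·2 + 3·0 + 2·0 = 24
  Harrow: 8·0 + 4·1 + 3·2 + 2·1 = 12
  Claremont: 8·1 + 4·0 + 3·1 + 2·2 = 15

12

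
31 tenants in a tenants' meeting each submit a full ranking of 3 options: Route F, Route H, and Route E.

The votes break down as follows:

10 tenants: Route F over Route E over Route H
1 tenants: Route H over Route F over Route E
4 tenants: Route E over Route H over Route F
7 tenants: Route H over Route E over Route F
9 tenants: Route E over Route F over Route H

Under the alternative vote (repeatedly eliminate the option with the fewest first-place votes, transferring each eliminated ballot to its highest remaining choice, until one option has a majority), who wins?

Route E

Round 1: Route E 13, Route F 10, Route H 8. Route H has the fewest and is eliminated.
Round 2: Route E 20, Route F 11. Route E has a majority.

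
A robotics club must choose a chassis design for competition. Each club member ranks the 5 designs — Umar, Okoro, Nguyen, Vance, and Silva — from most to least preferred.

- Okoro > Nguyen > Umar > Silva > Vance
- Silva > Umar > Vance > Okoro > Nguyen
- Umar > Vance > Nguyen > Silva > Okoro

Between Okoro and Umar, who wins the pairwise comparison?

Umar

Ballots ranking Okoro above Umar: 1.
Ballots ranking Umar above Okoro: 2.
Umar wins the head-to-head, 2–1.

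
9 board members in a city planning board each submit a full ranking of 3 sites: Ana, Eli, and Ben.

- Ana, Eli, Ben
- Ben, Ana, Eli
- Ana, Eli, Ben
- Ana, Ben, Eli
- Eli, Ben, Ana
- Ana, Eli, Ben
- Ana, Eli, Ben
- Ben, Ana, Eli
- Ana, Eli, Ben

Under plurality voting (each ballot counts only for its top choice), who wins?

First-place vote totals:
  Ana: 6
  Eli: 1
  Ben: 2
Ana has the most first-place votes.

Ana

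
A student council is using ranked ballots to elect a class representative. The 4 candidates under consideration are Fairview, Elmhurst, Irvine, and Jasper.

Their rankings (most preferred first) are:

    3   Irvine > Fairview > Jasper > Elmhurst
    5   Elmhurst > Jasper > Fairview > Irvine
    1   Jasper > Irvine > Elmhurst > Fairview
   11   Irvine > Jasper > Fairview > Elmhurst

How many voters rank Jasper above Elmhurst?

Ballots ranking Jasper above Elmhurst: 3+1+11 = 15.
Ballots ranking Elmhurst above Jasper: 5.
So 15 of 20 voters prefer Jasper to Elmhurst.

15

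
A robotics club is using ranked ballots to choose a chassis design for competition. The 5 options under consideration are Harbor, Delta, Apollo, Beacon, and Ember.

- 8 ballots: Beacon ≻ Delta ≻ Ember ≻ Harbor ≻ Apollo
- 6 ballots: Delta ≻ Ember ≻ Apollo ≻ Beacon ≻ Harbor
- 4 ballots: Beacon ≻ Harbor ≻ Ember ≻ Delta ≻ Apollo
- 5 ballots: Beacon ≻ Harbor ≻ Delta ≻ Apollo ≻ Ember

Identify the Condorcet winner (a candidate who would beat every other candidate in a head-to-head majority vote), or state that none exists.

Head-to-head results (23 voters total):
Harbor vs Delta: Delta wins 14–9.
Harbor vs Apollo: Harbor wins 17–6.
Harbor vs Beacon: Beacon wins 23–0.
Harbor vs Ember: Ember wins 14–9.
Delta vs Apollo: Delta wins 23–0.
Delta vs Beacon: Beacon wins 17–6.
Delta vs Ember: Delta wins 19–4.
Apollo vs Beacon: Beacon wins 17–6.
Apollo vs Ember: Ember wins 18–5.
Beacon vs Ember: Beacon wins 17–6.
Beacon beats each rival — Harbor (23–0), Delta (17–6), Apollo (17–6), Ember (17–6) — so Beacon is the Condorcet winner.

Beacon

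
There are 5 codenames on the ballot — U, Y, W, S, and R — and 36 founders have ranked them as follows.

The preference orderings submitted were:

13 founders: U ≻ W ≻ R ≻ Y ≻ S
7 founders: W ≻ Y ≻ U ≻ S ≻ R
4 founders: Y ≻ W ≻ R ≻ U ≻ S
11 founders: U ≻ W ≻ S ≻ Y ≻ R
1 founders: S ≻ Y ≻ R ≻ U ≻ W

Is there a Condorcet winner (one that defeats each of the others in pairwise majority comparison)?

Yes

Head-to-head results (36 voters total):
U vs Y: U wins 24–12.
U vs W: U wins 25–11.
U vs S: U wins 35–1.
U vs R: U wins 31–5.
Y vs W: W wins 31–5.
Y vs S: Y wins 24–12.
Y vs R: Y wins 23–13.
W vs S: W wins 35–1.
W vs R: W wins 35–1.
S vs R: S wins 19–17.
U beats each rival — Y (24–12), W (25–11), S (35–1), R (31–5) — so U is the Condorcet winner.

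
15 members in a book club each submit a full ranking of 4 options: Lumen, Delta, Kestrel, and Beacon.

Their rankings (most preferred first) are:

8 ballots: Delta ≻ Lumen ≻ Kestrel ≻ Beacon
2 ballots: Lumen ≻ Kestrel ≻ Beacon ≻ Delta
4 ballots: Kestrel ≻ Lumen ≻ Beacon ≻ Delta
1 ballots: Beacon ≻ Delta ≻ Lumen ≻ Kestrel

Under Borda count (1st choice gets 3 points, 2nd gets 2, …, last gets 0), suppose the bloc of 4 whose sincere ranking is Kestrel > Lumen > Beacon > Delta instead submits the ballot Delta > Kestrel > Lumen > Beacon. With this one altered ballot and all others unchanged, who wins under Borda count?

Delta

Borda totals with the altered ballot: Lumen 27, Delta 38, Kestrel 20, Beacon 5.
The switch changes the winner from Lumen to Delta.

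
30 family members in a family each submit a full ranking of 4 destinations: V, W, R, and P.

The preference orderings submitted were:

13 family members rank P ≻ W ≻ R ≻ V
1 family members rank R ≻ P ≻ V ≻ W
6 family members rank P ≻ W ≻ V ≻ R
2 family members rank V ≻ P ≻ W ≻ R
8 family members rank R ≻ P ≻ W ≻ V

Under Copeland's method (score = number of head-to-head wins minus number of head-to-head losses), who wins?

Pairwise results:
  V vs W: W wins 27–3.
  V vs R: R wins 22–8.
  V vs P: P wins 28–2.
  W vs R: W wins 21–9.
  W vs P: P wins 30–0.
  R vs P: P wins 21–9.
Copeland scores (wins − losses):
  V: 0 − 3 = -3
  W: 2 − 1 = 1
  R: 1 − 2 = -1
  P: 3 − 0 = 3
P has the best Copeland score.

P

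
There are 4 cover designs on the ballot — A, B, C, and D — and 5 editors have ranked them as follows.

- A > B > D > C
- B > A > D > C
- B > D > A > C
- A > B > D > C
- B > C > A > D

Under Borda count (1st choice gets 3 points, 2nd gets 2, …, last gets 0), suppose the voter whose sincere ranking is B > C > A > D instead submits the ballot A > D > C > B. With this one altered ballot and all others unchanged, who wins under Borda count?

A

Borda totals with the altered ballot: A 12, B 10, C 1, D 7.
The switch changes the winner from B to A.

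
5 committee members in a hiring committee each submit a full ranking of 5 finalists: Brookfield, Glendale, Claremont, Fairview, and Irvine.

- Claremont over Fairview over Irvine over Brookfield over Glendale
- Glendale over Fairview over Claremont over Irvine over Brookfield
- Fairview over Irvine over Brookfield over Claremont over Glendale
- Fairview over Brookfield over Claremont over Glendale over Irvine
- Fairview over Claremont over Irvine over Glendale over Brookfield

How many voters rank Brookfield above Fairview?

Ballots ranking Brookfield above Fairview: 0.
Ballots ranking Fairview above Brookfield: 5.
So 0 of 5 voters prefer Brookfield to Fairview.

0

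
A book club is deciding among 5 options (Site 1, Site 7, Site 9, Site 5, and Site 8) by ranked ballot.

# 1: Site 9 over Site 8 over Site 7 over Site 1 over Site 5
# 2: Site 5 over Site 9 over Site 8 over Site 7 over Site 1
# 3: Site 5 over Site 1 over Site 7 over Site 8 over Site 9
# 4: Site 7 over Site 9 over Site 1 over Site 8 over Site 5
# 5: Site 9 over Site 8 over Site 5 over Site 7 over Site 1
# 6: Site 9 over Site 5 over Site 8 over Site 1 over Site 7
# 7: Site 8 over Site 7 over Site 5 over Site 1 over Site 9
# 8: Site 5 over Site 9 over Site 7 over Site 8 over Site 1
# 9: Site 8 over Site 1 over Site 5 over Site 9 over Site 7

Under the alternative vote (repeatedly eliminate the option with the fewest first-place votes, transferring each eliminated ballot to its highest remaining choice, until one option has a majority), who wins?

Round 1: Site 9 3, Site 5 3, Site 8 2, Site 7 1, Site 1 0. Site 1 has the fewest and is eliminated.
Round 2: Site 9 3, Site 5 3, Site 8 2, Site 7 1. Site 7 has the fewest and is eliminated.
Round 3: Site 9 4, Site 5 3, Site 8 2. Site 8 has the fewest and is eliminated.
Round 4: Site 5 5, Site 9 4. Site 5 has a majority.

Site 5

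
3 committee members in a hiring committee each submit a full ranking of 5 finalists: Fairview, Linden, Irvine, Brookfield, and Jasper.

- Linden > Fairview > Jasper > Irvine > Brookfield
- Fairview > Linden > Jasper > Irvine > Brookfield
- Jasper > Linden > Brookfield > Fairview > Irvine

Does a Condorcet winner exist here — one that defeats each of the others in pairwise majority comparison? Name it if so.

Head-to-head results (3 voters total):
Fairview vs Linden: Linden wins 2–1.
Fairview vs Irvine: Fairview wins 3–0.
Fairview vs Brookfield: Fairview wins 2–1.
Fairview vs Jasper: Fairview wins 2–1.
Linden vs Irvine: Linden wins 3–0.
Linden vs Brookfield: Linden wins 3–0.
Linden vs Jasper: Linden wins 2–1.
Irvine vs Brookfield: Irvine wins 2–1.
Irvine vs Jasper: Jasper wins 3–0.
Brookfield vs Jasper: Jasper wins 3–0.
Linden beats each rival — Fairview (2–1), Irvine (3–0), Brookfield (3–0), Jasper (2–1) — so Linden is the Condorcet winner.

Linden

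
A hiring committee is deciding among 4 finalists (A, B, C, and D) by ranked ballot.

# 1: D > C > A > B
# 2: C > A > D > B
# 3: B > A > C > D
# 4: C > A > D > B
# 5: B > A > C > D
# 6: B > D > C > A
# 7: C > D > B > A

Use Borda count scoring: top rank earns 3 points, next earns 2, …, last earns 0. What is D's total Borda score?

Borda scores:
  A: 1 + 2 + 2 + 2 + 2 + 0 + 0 = 9
  B: 0 + 0 + 3 + 0 + 3 + 3 + 1 = 10
  C: 2 + 3 + 1 + 3 + 1 + 1 + 3 = 14
  D: 3 + 1 + 0 + 1 + 0 + 2 + 2 = 9

9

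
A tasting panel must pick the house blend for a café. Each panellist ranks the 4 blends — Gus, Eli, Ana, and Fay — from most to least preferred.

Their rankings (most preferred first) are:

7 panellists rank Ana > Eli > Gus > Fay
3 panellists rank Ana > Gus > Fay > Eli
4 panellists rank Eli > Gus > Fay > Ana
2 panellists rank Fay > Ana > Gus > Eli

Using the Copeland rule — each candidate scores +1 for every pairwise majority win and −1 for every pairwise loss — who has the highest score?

Pairwise results:
  Gus vs Eli: Eli wins 11–5.
  Gus vs Ana: Ana wins 12–4.
  Gus vs Fay: Gus wins 14–2.
  Eli vs Ana: Ana wins 12–4.
  Eli vs Fay: Eli wins 11–5.
  Ana vs Fay: Ana wins 10–6.
Copeland scores (wins − losses):
  Gus: 1 − 2 = -1
  Eli: 2 − 1 = 1
  Ana: 3 − 0 = 3
  Fay: 0 − 3 = -3
Ana has the best Copeland score.

Ana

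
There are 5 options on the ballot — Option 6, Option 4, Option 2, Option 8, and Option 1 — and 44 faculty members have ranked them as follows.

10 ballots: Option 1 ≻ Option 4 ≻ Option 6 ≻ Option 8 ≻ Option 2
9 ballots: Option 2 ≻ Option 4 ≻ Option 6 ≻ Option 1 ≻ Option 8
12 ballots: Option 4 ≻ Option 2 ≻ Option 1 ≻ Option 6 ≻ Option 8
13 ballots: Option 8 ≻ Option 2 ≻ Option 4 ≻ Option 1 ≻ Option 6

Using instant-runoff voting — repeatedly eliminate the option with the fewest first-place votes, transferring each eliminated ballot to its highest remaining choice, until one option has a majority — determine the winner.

Option 4

Round 1: Option 8 13, Option 4 12, Option 1 10, Option 2 9, Option 6 0. Option 6 has the fewest and is eliminated.
Round 2: Option 8 13, Option 4 12, Option 1 10, Option 2 9. Option 2 has the fewest and is eliminated.
Round 3: Option 4 21, Option 8 13, Option 1 10. Option 1 has the fewest and is eliminated.
Round 4: Option 4 31, Option 8 13. Option 4 has a majority.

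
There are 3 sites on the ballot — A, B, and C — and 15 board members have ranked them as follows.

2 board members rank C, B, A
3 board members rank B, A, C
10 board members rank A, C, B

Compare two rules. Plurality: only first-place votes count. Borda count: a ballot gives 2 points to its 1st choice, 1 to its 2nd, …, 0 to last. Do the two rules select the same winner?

Plurality first-place counts: A 10, B 3, C 2 → A.
Borda totals: A 23, B 8, C 14 → A.
The two rules agree on A.

Yes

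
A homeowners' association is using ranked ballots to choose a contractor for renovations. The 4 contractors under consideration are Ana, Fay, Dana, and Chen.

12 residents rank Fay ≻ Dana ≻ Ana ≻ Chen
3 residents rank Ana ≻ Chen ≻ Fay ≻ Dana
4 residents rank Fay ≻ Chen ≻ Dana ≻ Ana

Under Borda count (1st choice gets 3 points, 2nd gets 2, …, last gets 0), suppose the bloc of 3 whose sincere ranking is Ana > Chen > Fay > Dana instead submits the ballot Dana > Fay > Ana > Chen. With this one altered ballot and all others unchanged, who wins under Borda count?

Borda totals with the altered ballot: Ana 15, Fay 54, Dana 37, Chen 8.
The winner is unchanged: still Fay.

Fay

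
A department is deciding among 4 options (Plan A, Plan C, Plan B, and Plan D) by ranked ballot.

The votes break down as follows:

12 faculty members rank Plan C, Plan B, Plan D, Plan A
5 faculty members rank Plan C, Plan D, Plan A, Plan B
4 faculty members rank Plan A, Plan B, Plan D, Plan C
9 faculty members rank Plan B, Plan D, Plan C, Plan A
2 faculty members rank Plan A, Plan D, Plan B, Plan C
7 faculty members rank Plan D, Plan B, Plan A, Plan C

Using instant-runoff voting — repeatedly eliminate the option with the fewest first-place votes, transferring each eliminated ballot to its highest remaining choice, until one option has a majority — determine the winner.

Plan B

Round 1: Plan C 17, Plan B 9, Plan D 7, Plan A 6. Plan A has the fewest and is eliminated.
Round 2: Plan C 17, Plan B 13, Plan D 9. Plan D has the fewest and is eliminated.
Round 3: Plan B 22, Plan C 17. Plan B has a majority.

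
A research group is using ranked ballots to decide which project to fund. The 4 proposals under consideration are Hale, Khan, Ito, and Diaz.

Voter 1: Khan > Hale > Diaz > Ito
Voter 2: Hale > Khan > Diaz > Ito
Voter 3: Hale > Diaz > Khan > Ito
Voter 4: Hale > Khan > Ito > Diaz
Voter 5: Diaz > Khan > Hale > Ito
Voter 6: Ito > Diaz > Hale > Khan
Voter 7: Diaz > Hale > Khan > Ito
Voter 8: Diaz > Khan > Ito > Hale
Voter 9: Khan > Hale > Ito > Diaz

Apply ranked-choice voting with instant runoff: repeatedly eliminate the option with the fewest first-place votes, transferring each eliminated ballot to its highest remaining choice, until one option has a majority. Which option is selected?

Round 1: Hale 3, Diaz 3, Khan 2, Ito 1. Ito has the fewest and is eliminated.
Round 2: Diaz 4, Hale 3, Khan 2. Khan has the fewest and is eliminated.
Round 3: Hale 5, Diaz 4. Hale has a majority.

Hale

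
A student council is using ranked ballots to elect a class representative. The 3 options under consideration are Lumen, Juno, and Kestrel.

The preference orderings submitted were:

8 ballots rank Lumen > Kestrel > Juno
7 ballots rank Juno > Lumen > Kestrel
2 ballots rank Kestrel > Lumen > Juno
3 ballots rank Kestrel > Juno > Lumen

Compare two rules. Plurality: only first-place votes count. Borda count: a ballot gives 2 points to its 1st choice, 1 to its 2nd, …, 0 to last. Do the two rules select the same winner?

Plurality first-place counts: Lumen 8, Juno 7, Kestrel 5 → Lumen.
Borda totals: Lumen 25, Juno 17, Kestrel 18 → Lumen.
The two rules agree on Lumen.

Yes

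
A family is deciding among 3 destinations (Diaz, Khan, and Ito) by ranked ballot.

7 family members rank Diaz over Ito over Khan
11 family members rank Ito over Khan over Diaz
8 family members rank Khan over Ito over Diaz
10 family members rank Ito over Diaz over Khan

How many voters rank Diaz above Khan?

Ballots ranking Diaz above Khan: 7+10 = 17.
Ballots ranking Khan above Diaz: 11+8 = 19.
So 17 of 36 voters prefer Diaz to Khan.

17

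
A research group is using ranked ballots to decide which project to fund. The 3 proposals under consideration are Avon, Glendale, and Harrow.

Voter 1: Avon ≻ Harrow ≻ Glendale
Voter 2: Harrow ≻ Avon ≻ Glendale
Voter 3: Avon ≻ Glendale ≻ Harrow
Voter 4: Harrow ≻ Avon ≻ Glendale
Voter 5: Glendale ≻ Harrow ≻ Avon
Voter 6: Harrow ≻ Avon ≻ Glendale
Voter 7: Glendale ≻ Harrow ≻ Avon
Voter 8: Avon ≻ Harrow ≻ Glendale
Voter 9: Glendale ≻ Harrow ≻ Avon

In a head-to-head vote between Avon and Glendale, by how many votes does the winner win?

Ballots ranking Avon above Glendale: 6.
Ballots ranking Glendale above Avon: 3.
Avon wins 6–3, a margin of 3.

3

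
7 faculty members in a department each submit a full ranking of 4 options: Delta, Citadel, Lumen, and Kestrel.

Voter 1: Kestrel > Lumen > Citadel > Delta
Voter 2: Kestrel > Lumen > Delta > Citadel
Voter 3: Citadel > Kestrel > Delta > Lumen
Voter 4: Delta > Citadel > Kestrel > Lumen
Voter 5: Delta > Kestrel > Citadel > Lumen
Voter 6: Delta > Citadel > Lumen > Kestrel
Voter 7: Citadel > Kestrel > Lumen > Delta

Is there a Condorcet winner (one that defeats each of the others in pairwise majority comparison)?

No

Head-to-head results (7 voters total):
Delta vs Citadel: Delta wins 4–3.
Delta vs Lumen: Delta wins 4–3.
Delta vs Kestrel: Kestrel wins 4–3.
Citadel vs Lumen: Citadel wins 5–2.
Citadel vs Kestrel: Citadel wins 4–3.
Lumen vs Kestrel: Kestrel wins 6–1.
No candidate beats all others: Delta beats Citadel beats Kestrel beats Delta, a majority cycle.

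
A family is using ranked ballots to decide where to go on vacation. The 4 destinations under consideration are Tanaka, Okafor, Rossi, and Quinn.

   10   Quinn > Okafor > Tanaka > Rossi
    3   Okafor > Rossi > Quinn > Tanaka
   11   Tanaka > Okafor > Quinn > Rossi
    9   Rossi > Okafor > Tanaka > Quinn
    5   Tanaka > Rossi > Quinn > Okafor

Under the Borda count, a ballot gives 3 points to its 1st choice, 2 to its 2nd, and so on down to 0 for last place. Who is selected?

Okafor

Borda scores:
  Tanaka: 10·1 + 3·0 + 11·3 + 9·1 + 5·3 = 67
  Okafor: 10·2 + 3·3 + 11·2 + 9·2 + 5·0 = 69
  Rossi: 10·0 + 3·2 + 11·0 + 9·3 + 5·2 = 43
  Quinn: 10·3 + 3·1 + 11·1 + 9·0 + 5·1 = 49
Okafor has the highest total.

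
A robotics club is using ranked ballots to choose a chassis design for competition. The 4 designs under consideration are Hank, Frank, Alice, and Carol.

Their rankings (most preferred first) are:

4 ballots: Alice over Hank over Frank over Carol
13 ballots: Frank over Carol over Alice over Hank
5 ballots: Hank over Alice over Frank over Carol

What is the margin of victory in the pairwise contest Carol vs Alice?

4

Ballots ranking Carol above Alice: 13.
Ballots ranking Alice above Carol: 4+5 = 9.
Carol wins 13–9, a margin of 4.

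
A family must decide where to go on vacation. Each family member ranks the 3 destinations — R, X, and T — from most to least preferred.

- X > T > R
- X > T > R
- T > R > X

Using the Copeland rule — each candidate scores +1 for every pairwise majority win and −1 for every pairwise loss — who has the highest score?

Pairwise results:
  R vs X: X wins 2–1.
  R vs T: T wins 3–0.
  X vs T: X wins 2–1.
Copeland scores (wins − losses):
  R: 0 − 2 = -2
  X: 2 − 0 = 2
  T: 1 − 1 = 0
X has the best Copeland score.

X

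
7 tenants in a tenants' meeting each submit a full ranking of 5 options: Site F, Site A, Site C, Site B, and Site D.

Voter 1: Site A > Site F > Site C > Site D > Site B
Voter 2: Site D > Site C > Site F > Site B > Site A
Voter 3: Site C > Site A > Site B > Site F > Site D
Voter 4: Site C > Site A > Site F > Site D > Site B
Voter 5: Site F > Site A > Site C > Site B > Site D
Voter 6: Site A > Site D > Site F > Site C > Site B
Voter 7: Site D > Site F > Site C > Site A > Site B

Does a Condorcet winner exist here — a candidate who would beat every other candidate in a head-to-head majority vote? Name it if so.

There is no Condorcet winner

Head-to-head results (7 voters total):
Site F vs Site A: Site A wins 4–3.
Site F vs Site C: Site F wins 4–3.
Site F vs Site B: Site F wins 6–1.
Site F vs Site D: Site F wins 4–3.
Site A vs Site C: Site C wins 4–3.
Site A vs Site B: Site A wins 6–1.
Site A vs Site D: Site A wins 5–2.
Site C vs Site B: Site C wins 7–0.
Site C vs Site D: Site C wins 4–3.
Site B vs Site D: Site D wins 5–2.
No candidate beats all others: Site F beats Site C beats Site A beats Site F, a majority cycle.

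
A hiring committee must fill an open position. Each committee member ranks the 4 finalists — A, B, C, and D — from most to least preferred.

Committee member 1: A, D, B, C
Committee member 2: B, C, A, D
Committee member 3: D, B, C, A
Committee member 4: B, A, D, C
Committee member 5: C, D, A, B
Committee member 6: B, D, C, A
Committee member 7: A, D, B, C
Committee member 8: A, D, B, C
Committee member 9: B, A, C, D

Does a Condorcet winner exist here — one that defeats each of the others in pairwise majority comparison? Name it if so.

Head-to-head results (9 voters total):
A vs B: B wins 5–4.
A vs C: A wins 5–4.
A vs D: A wins 6–3.
B vs C: B wins 8–1.
B vs D: D wins 5–4.
C vs D: D wins 6–3.
No candidate beats all others: A beats D beats B beats A, a majority cycle.

There is no Condorcet winner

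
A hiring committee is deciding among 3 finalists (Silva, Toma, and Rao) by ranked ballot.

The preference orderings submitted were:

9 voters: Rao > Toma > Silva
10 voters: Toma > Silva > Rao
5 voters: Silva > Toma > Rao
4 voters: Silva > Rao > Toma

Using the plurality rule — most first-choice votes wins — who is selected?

Toma

First-place vote totals:
  Silva: 9
  Toma: 10
  Rao: 9
Toma has the most first-place votes.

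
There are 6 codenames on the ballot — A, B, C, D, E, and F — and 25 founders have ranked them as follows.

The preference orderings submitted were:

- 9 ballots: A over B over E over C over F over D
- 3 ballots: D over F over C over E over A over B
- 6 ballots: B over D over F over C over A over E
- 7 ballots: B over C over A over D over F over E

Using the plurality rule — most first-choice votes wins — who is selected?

B

First-place vote totals:
  A: 9
  B: 13
  C: 0
  D: 3
  E: 0
  F: 0
B has the most first-place votes.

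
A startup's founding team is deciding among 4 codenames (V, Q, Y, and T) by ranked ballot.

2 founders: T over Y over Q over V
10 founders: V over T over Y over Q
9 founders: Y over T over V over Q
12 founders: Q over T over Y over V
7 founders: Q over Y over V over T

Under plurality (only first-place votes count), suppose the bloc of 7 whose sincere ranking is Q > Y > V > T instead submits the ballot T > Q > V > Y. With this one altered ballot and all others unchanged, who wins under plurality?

First-place totals with the altered ballot: V 10, Q 12, Y 9, T 9.
The winner is unchanged: still Q.

Q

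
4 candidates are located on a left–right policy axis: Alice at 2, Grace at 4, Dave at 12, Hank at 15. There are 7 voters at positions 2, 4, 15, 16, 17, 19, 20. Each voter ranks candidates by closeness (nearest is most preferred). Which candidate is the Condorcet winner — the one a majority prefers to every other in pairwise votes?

Hank

With single-peaked preferences on a line, the Condorcet winner is the candidate closest to the median voter.
The median voter (position 16) is closest to Hank at 15.
Check: Hank vs Alice — voters closer to Hank: 5 of 7.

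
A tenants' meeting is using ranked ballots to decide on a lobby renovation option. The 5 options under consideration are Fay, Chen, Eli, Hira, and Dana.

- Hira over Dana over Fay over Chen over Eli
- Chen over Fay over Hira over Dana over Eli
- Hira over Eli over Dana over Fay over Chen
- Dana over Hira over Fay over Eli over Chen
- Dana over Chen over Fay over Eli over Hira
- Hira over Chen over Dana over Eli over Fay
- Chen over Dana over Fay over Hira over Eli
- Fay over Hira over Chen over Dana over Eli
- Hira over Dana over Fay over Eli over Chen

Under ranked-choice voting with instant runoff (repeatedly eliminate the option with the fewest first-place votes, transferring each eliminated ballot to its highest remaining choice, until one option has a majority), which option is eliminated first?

Eli

Round 1: Hira 4, Chen 2, Dana 2, Fay 1, Eli 0. Eli has the fewest and is eliminated.
Round 2: Hira 4, Chen 2, Dana 2, Fay 1. Fay has the fewest and is eliminated.
Round 3: Hira 5, Chen 2, Dana 2. Hira has a majority.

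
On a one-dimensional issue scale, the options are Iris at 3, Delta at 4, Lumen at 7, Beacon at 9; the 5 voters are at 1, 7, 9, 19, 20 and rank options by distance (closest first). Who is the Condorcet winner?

With single-peaked preferences on a line, the Condorcet winner is the candidate closest to the median voter.
The median voter (position 9) is closest to Beacon at 9.
Check: Beacon vs Iris — voters closer to Beacon: 4 of 5.

Beacon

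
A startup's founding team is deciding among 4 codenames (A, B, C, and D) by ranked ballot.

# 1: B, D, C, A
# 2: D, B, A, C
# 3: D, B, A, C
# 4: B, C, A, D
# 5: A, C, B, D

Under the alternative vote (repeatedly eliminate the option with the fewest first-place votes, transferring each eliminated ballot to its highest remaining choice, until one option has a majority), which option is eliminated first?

Round 1: B 2, D 2, A 1, C 0. C has the fewest and is eliminated.
Round 2: B 2, D 2, A 1. A has the fewest and is eliminated.
Round 3: B 3, D 2. B has a majority.

C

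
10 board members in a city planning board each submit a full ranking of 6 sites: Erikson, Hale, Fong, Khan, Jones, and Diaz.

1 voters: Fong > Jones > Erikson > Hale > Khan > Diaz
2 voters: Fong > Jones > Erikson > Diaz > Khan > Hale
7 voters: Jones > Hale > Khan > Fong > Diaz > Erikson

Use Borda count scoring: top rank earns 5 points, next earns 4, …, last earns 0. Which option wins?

Borda scores:
  Erikson: 3 + 2·3 + 7·0 = 9
  Hale: 2 + 2·0 + 7·4 = 30
  Fong: 5 + 2·5 + 7·2 = 29
  Khan: 1 + 2·1 + 7·3 = 24
  Jones: 4 + 2·4 + 7·5 = 47
  Diaz: 0 + 2·2 + 7·1 = 11
Jones has the highest total.

Jones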